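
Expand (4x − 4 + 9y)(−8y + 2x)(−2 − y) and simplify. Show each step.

(4x − 4 + 9y)(−8y + 2x)(−2 − y)
= (−32xy + 8x^2 + 32y − 8x − 72y^2 + 18xy)(−2 − y)    [distributive law]
= (−14xy + 8x^2 + 32y − 8x − 72y^2)(−2 − y)    [combine like terms]
= 28xy + 14xy^2 − 16x^2 − 8x^2y − 64y − 32y^2 + 16x + 8xy + 144y^2 + 72y^3    [distributive law]
= 36xy + 14xy^2 − 16x^2 − 8x^2y − 64y + 112y^2 + 16x + 72y^3    [combine like terms]

36xy + 14xy^2 − 16x^2 − 8x^2y − 64y + 112y^2 + 16x + 72y^3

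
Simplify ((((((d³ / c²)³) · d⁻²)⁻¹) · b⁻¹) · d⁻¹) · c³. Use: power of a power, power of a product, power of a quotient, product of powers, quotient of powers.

((((((d³ / c²)³) · d⁻²)⁻¹) · b⁻¹) · d⁻¹) · c³
= ((((((d³ / c²)³)⁻¹) · ((d⁻²)⁻¹)) · b⁻¹) · d⁻¹) · c³    [power of a product]
= (((((d³ / c²)⁻³) · ((d⁻²)⁻¹)) · b⁻¹) · d⁻¹) · c³    [power of a power]
= ((((((d³)⁻³) / ((c²)⁻³)) · ((d⁻²)⁻¹)) · b⁻¹) · d⁻¹) · c³    [power of a quotient]
= ((((d⁻⁹ / ((c²)⁻³)) · ((d⁻²)⁻¹)) · b⁻¹) · d⁻¹) · c³    [power of a power]
= ((((d⁻⁹ / c⁻⁶) · ((d⁻²)⁻¹)) · b⁻¹) · d⁻¹) · c³    [power of a power]
= ((((d⁻⁹ / c⁻⁶) · d²) · b⁻¹) · d⁻¹) · c³    [power of a power]
= b⁻¹c⁹d⁻⁸    [quotient of powers; product of powers]

b⁻¹c⁹d⁻⁸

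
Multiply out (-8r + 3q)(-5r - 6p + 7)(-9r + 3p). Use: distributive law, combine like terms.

(-8r + 3q)(-5r - 6p + 7)(-9r + 3p)
= (40r^2 + 48pr - 56r - 15qr - 18pq + 21q)(-9r + 3p)    [distributive law]
= -360r^3 + 120pr^2 - 432pr^2 + 144p^2r + 504r^2 - 168pr + 135qr^2 - 45pqr + 162pqr - 54p^2q - 189qr + 63pq    [distributive law]
= -360r^3 - 312pr^2 + 144p^2r + 504r^2 - 168pr + 135qr^2 + 117pqr - 54p^2q - 189qr + 63pq    [combine like terms]

-360r^3 - 312pr^2 + 144p^2r + 504r^2 - 168pr + 135qr^2 + 117pqr - 54p^2q - 189qr + 63pq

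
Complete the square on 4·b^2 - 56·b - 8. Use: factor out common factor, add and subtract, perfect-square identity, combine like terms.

4·b^2 - 56·b - 8
= 4(b^2 - 14·b) - 8    [factor out 4 from the b-terms]
= 4(b^2 - 14·b + 49 - 49) - 8    [add and subtract 49 inside the bracket]
= 4(b - 7)^2 - 196 - 8    [perfect-square identity]
= 4(b - 7)^2 - 204    [combine constants]

4(b - 7)^2 - 204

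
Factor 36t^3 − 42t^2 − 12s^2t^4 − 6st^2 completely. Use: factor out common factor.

36t^3 − 42t^2 − 12s^2t^4 − 6st^2
= 6(6t^3 − 7t^2 − 2s^2t^4 − st^2)    [factor out 6]
= 6t^2(6t − 7 − 2s^2t^2 − s)    [factor out t^2]

6t^2(6t − 7 − 2s^2t^2 − s)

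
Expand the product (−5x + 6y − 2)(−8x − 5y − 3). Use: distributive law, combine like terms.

(−5x + 6y − 2)(−8x − 5y − 3)
= 40x² + 25xy + 15x − 48xy − 30y² − 18y + 16x + 10y + 6    [distributive law]
= 40x² − 23xy + 31x − 30y² − 8y + 6    [combine like terms]

40x² − 23xy + 31x − 30y² − 8y + 6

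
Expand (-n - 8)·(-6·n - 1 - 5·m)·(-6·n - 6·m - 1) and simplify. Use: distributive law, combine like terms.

(-n - 8)·(-6·n - 1 - 5·m)·(-6·n - 6·m - 1)
= (6·n² + n + 5·m·n + 48·n + 8 + 40·m)·(-6·n - 6·m - 1)    [distributive law]
= (6·n² + 49·n + 5·m·n + 8 + 40·m)·(-6·n - 6·m - 1)    [combine like terms]
= -36·n³ - 36·m·n² - 6·n² - 294·n² - 294·m·n - 49·n - 30·m·n² - 30·m²·n - 5·m·n - 48·n - 48·m - 8 - 240·m·n - 240·m² - 40·m    [distributive law]
= -36·n³ - 66·m·n² - 300·n² - 539·m·n - 97·n - 30·m²·n - 88·m - 8 - 240·m²    [combine like terms]

-36·n³ - 66·m·n² - 300·n² - 539·m·n - 97·n - 30·m²·n - 88·m - 8 - 240·m²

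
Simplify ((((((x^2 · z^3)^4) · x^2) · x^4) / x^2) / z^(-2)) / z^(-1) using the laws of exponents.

x^12z^15

((((((x^2 · z^3)^4) · x^2) · x^4) / x^2) / z^(-2)) / z^(-1)
= (((((((x^2)^4) · ((z^3)^4)) · x^2) · x^4) / x^2) / z^(-2)) / z^(-1)    [power of a product]
= (((((x^8 · ((z^3)^4)) · x^2) · x^4) / x^2) / z^(-2)) / z^(-1)    [power of a power]
= (((((x^8 · z^12) · x^2) · x^4) / x^2) / z^(-2)) / z^(-1)    [power of a power]
= x^12z^15    [quotient of powers; product of powers]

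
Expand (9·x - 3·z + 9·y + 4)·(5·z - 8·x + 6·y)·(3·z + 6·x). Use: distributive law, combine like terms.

117·x·z^2 + 198·x^2·z - 432·x^3 + 108·x·y·z - 108·x^2·y - 45·z^3 + 81·y·z^2 + 162·y^2·z + 324·x·y^2 + 60·z^2 + 24·x·z - 192·x^2 + 72·y·z + 144·x·y

(9·x - 3·z + 9·y + 4)·(5·z - 8·x + 6·y)·(3·z + 6·x)
= (45·x·z - 72·x^2 + 54·x·y - 15·z^2 + 24·x·z - 18·y·z + 45·y·z - 72·x·y + 54·y^2 + 20·z - 32·x + 24·y)·(3·z + 6·x)    [distributive law]
= (69·x·z - 72·x^2 - 18·x·y - 15·z^2 + 27·y·z + 54·y^2 + 20·z - 32·x + 24·y)·(3·z + 6·x)    [combine like terms]
= 207·x·z^2 + 414·x^2·z - 216·x^2·z - 432·x^3 - 54·x·y·z - 108·x^2·y - 45·z^3 - 90·x·z^2 + 81·y·z^2 + 162·x·y·z + 162·y^2·z + 324·x·y^2 + 60·z^2 + 120·x·z - 96·x·z - 192·x^2 + 72·y·z + 144·x·y    [distributive law]
= 117·x·z^2 + 198·x^2·z - 432·x^3 + 108·x·y·z - 108·x^2·y - 45·z^3 + 81·y·z^2 + 162·y^2·z + 324·x·y^2 + 60·z^2 + 24·x·z - 192·x^2 + 72·y·z + 144·x·y    [combine like terms]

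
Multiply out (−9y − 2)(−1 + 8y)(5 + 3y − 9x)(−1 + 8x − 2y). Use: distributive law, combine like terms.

9y − 259xy + 439y² − 3822xy² + 978y³ + 504x²y − 3024xy³ + 432y⁴ + 5184x²y² − 10 + 98x − 144x²

(−9y − 2)(−1 + 8y)(5 + 3y − 9x)(−1 + 8x − 2y)
= (9y − 72y² + 2 − 16y)(5 + 3y − 9x)(−1 + 8x − 2y)    [distributive law]
= (−7y − 72y² + 2)(5 + 3y − 9x)(−1 + 8x − 2y)    [combine like terms]
= (−35y − 21y² + 63xy − 360y² − 216y³ + 648xy² + 10 + 6y − 18x)(−1 + 8x − 2y)    [distributive law]
= (−29y − 381y² + 63xy − 216y³ + 648xy² + 10 − 18x)(−1 + 8x − 2y)    [combine like terms]
= 29y − 232xy + 58y² + 381y² − 3048xy² + 762y³ − 63xy + 504x²y − 126xy² + 216y³ − 1728xy³ + 432y⁴ − 648xy² + 5184x²y² − 1296xy³ − 10 + 80x − 20y + 18x − 144x² + 36xy    [distributive law]
= 9y − 259xy + 439y² − 3822xy² + 978y³ + 504x²y − 3024xy³ + 432y⁴ + 5184x²y² − 10 + 98x − 144x²    [combine like terms]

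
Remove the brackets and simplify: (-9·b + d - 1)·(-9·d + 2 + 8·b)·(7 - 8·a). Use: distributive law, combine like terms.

623·b·d - 712·a·b·d - 182·b + 208·a·b - 504·b^2 + 576·a·b^2 - 63·d^2 + 72·a·d^2 + 77·d - 88·a·d - 14 + 16·a

(-9·b + d - 1)·(-9·d + 2 + 8·b)·(7 - 8·a)
= (81·b·d - 18·b - 72·b^2 - 9·d^2 + 2·d + 8·b·d + 9·d - 2 - 8·b)·(7 - 8·a)    [distributive law]
= (89·b·d - 26·b - 72·b^2 - 9·d^2 + 11·d - 2)·(7 - 8·a)    [combine like terms]
= 623·b·d - 712·a·b·d - 182·b + 208·a·b - 504·b^2 + 576·a·b^2 - 63·d^2 + 72·a·d^2 + 77·d - 88·a·d - 14 + 16·a    [distributive law]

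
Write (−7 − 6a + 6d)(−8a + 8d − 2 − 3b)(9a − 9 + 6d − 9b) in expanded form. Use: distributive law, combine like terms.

(−7 − 6a + 6d)(−8a + 8d − 2 − 3b)(9a − 9 + 6d − 9b)
= (56a − 56d + 14 + 21b + 48a² − 48ad + 12a + 18ab − 48ad + 48d² − 12d − 18bd)(9a − 9 + 6d − 9b)    [distributive law]
= (68a − 68d + 14 + 21b + 48a² − 96ad + 18ab + 48d² − 18bd)(9a − 9 + 6d − 9b)    [combine like terms]
= 612a² − 612a + 408ad − 612ab − 612ad + 612d − 408d² + 612bd + 126a − 126 + 84d − 126b + 189ab − 189b + 126bd − 189b² + 432a³ − 432a² + 288a²d − 432a²b − 864a²d + 864ad − 576ad² + 864abd + 162a²b − 162ab + 108abd − 162ab² + 432ad² − 432d² + 288d³ − 432bd² − 162abd + 162bd − 108bd² + 162b²d    [distributive law]
= 180a² − 486a + 660ad − 585ab + 696d − 840d² + 900bd − 126 − 315b − 189b² + 432a³ − 576a²d − 270a²b − 144ad² + 810abd − 162ab² + 288d³ − 540bd² + 162b²d    [combine like terms]

180a² − 486a + 660ad − 585ab + 696d − 840d² + 900bd − 126 − 315b − 189b² + 432a³ − 576a²d − 270a²b − 144ad² + 810abd − 162ab² + 288d³ − 540bd² + 162b²d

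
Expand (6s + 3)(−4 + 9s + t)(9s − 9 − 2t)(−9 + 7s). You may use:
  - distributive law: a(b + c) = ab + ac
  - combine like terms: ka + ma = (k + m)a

3186s^2 − 7587s^3 + 1971s + 276st + 255s^2t + 3402s^4 − 378s^3t + 66st^2 − 84s^2t^2 − 972 + 27t + 54t^2

(6s + 3)(−4 + 9s + t)(9s − 9 − 2t)(−9 + 7s)
= (−24s + 54s^2 + 6st − 12 + 27s + 3t)(9s − 9 − 2t)(−9 + 7s)    [distributive law]
= (3s + 54s^2 + 6st − 12 + 3t)(9s − 9 − 2t)(−9 + 7s)    [combine like terms]
= (27s^2 − 27s − 6st + 486s^3 − 486s^2 − 108s^2t + 54s^2t − 54st − 12st^2 − 108s + 108 + 24t + 27st − 27t − 6t^2)(−9 + 7s)    [distributive law]
= (−459s^2 − 135s − 33st + 486s^3 − 54s^2t − 12st^2 + 108 − 3t − 6t^2)(−9 + 7s)    [combine like terms]
= 4131s^2 − 3213s^3 + 1215s − 945s^2 + 297st − 231s^2t − 4374s^3 + 3402s^4 + 486s^2t − 378s^3t + 108st^2 − 84s^2t^2 − 972 + 756s + 27t − 21st + 54t^2 − 42st^2    [distributive law]
= 3186s^2 − 7587s^3 + 1971s + 276st + 255s^2t + 3402s^4 − 378s^3t + 66st^2 − 84s^2t^2 − 972 + 27t + 54t^2    [combine like terms]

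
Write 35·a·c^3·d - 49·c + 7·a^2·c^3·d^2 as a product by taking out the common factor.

35·a·c^3·d - 49·c + 7·a^2·c^3·d^2
= 7(5·a·c^3·d - 7·c + a^2·c^3·d^2)    [factor out 7]
= 7·c(5·a·c^2·d - 7 + a^2·c^2·d^2)    [factor out c]

7·c(5·a·c^2·d - 7 + a^2·c^2·d^2)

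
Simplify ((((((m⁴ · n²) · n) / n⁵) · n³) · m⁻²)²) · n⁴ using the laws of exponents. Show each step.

m⁴n⁶

((((((m⁴ · n²) · n) / n⁵) · n³) · m⁻²)²) · n⁴
= ((((((m⁴ · n²) · n) / n⁵) · n³)²) · ((m⁻²)²)) · n⁴    [power of a product]
= ((((((m⁴ · n²) · n) / n⁵)²) · ((n³)²)) · ((m⁻²)²)) · n⁴    [power of a product]
= ((((((m⁴ · n²) · n)²) / ((n⁵)²)) · ((n³)²)) · ((m⁻²)²)) · n⁴    [power of a quotient]
= ((((((m⁴ · n²)²) · (n²)) / ((n⁵)²)) · ((n³)²)) · ((m⁻²)²)) · n⁴    [power of a product]
= (((((((m⁴)²) · ((n²)²)) · (n²)) / ((n⁵)²)) · ((n³)²)) · ((m⁻²)²)) · n⁴    [power of a product]
= (((((m⁸ · ((n²)²)) · (n²)) / ((n⁵)²)) · ((n³)²)) · ((m⁻²)²)) · n⁴    [power of a power]
= (((((m⁸ · n⁴) · (n²)) / ((n⁵)²)) · ((n³)²)) · ((m⁻²)²)) · n⁴    [power of a power]
= (((((m⁸ · n⁴) · n²) / n¹⁰) · ((n³)²)) · ((m⁻²)²)) · n⁴    [power of a power]
= (((((m⁸ · n⁴) · n²) / n¹⁰) · n⁶) · ((m⁻²)²)) · n⁴    [power of a power]
= (((((m⁸ · n⁴) · n²) / n¹⁰) · n⁶) · m⁻⁴) · n⁴    [power of a power]
= m⁴n⁶    [quotient of powers; product of powers]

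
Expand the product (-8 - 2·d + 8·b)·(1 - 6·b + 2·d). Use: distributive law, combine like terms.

-8 + 56·b - 18·d + 28·b·d - 4·d² - 48·b²

(-8 - 2·d + 8·b)·(1 - 6·b + 2·d)
= -8 + 48·b - 16·d - 2·d + 12·b·d - 4·d² + 8·b - 48·b² + 16·b·d    [distributive law]
= -8 + 56·b - 18·d + 28·b·d - 4·d² - 48·b²    [combine like terms]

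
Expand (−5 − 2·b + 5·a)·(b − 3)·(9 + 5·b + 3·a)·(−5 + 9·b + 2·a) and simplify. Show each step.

(−5 − 2·b + 5·a)·(b − 3)·(9 + 5·b + 3·a)·(−5 + 9·b + 2·a)
= (−5·b + 15 − 2·b^2 + 6·b + 5·a·b − 15·a)·(9 + 5·b + 3·a)·(−5 + 9·b + 2·a)    [distributive law]
= (b + 15 − 2·b^2 + 5·a·b − 15·a)·(9 + 5·b + 3·a)·(−5 + 9·b + 2·a)    [combine like terms]
= (9·b + 5·b^2 + 3·a·b + 135 + 75·b + 45·a − 18·b^2 − 10·b^3 − 6·a·b^2 + 45·a·b + 25·a·b^2 + 15·a^2·b − 135·a − 75·a·b − 45·a^2)·(−5 + 9·b + 2·a)    [distributive law]
= (84·b − 13·b^2 − 27·a·b + 135 − 90·a − 10·b^3 + 19·a·b^2 + 15·a^2·b − 45·a^2)·(−5 + 9·b + 2·a)    [combine like terms]
= −420·b + 756·b^2 + 168·a·b + 65·b^2 − 117·b^3 − 26·a·b^2 + 135·a·b − 243·a·b^2 − 54·a^2·b − 675 + 1215·b + 270·a + 450·a − 810·a·b − 180·a^2 + 50·b^3 − 90·b^4 − 20·a·b^3 − 95·a·b^2 + 171·a·b^3 + 38·a^2·b^2 − 75·a^2·b + 135·a^2·b^2 + 30·a^3·b + 225·a^2 − 405·a^2·b − 90·a^3    [distributive law]
= 795·b + 821·b^2 − 507·a·b − 67·b^3 − 364·a·b^2 − 534·a^2·b − 675 + 720·a + 45·a^2 − 90·b^4 + 151·a·b^3 + 173·a^2·b^2 + 30·a^3·b − 90·a^3    [combine like terms]

795·b + 821·b^2 − 507·a·b − 67·b^3 − 364·a·b^2 − 534·a^2·b − 675 + 720·a + 45·a^2 − 90·b^4 + 151·a·b^3 + 173·a^2·b^2 + 30·a^3·b − 90·a^3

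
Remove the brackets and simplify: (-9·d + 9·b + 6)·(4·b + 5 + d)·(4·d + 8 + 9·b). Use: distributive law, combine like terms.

(-9·d + 9·b + 6)·(4·b + 5 + d)·(4·d + 8 + 9·b)
= (-36·b·d - 45·d - 9·d^2 + 36·b^2 + 45·b + 9·b·d + 24·b + 30 + 6·d)·(4·d + 8 + 9·b)    [distributive law]
= (-27·b·d - 39·d - 9·d^2 + 36·b^2 + 69·b + 30)·(4·d + 8 + 9·b)    [combine like terms]
= -108·b·d^2 - 216·b·d - 243·b^2·d - 156·d^2 - 312·d - 351·b·d - 36·d^3 - 72·d^2 - 81·b·d^2 + 144·b^2·d + 288·b^2 + 324·b^3 + 276·b·d + 552·b + 621·b^2 + 120·d + 240 + 270·b    [distributive law]
= -189·b·d^2 - 291·b·d - 99·b^2·d - 228·d^2 - 192·d - 36·d^3 + 909·b^2 + 324·b^3 + 822·b + 240    [combine like terms]

-189·b·d^2 - 291·b·d - 99·b^2·d - 228·d^2 - 192·d - 36·d^3 + 909·b^2 + 324·b^3 + 822·b + 240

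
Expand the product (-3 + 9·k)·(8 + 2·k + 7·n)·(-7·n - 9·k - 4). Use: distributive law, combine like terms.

(-3 + 9·k)·(8 + 2·k + 7·n)·(-7·n - 9·k - 4)
= (-24 - 6·k - 21·n + 72·k + 18·k^2 + 63·k·n)·(-7·n - 9·k - 4)    [distributive law]
= (-24 + 66·k - 21·n + 18·k^2 + 63·k·n)·(-7·n - 9·k - 4)    [combine like terms]
= 168·n + 216·k + 96 - 462·k·n - 594·k^2 - 264·k + 147·n^2 + 189·k·n + 84·n - 126·k^2·n - 162·k^3 - 72·k^2 - 441·k·n^2 - 567·k^2·n - 252·k·n    [distributive law]
= 252·n - 48·k + 96 - 525·k·n - 666·k^2 + 147·n^2 - 693·k^2·n - 162·k^3 - 441·k·n^2    [combine like terms]

252·n - 48·k + 96 - 525·k·n - 666·k^2 + 147·n^2 - 693·k^2·n - 162·k^3 - 441·k·n^2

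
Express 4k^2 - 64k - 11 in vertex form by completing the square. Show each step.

4(k - 8)^2 - 267

4k^2 - 64k - 11
= 4(k^2 - 16k) - 11    [factor out 4 from the k-terms]
= 4(k^2 - 16k + 64 - 64) - 11    [add and subtract 64 inside the bracket]
= 4(k - 8)^2 - 256 - 11    [perfect-square identity]
= 4(k - 8)^2 - 267    [combine constants]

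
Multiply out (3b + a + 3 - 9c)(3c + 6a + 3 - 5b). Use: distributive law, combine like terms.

(3b + a + 3 - 9c)(3c + 6a + 3 - 5b)
= 9bc + 18ab + 9b - 15b^2 + 3ac + 6a^2 + 3a - 5ab + 9c + 18a + 9 - 15b - 27c^2 - 54ac - 27c + 45bc    [distributive law]
= 54bc + 13ab - 6b - 15b^2 - 51ac + 6a^2 + 21a - 18c + 9 - 27c^2    [combine like terms]

54bc + 13ab - 6b - 15b^2 - 51ac + 6a^2 + 21a - 18c + 9 - 27c^2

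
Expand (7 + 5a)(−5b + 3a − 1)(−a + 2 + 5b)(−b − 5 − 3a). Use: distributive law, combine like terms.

1085ab² − 49ab − 709a²b + 980b² + 539b + 175b³ − 187a² + 33a³ − 153a + 70 + 275a²b² − 285a³b + 125ab³ + 45a⁴

(7 + 5a)(−5b + 3a − 1)(−a + 2 + 5b)(−b − 5 − 3a)
= (−35b + 21a − 7 − 25ab + 15a² − 5a)(−a + 2 + 5b)(−b − 5 − 3a)    [distributive law]
= (−35b + 16a − 7 − 25ab + 15a²)(−a + 2 + 5b)(−b − 5 − 3a)    [combine like terms]
= (35ab − 70b − 175b² − 16a² + 32a + 80ab + 7a − 14 − 35b + 25a²b − 50ab − 125ab² − 15a³ + 30a² + 75a²b)(−b − 5 − 3a)    [distributive law]
= (65ab − 105b − 175b² + 14a² + 39a − 14 + 100a²b − 125ab² − 15a³)(−b − 5 − 3a)    [combine like terms]
= −65ab² − 325ab − 195a²b + 105b² + 525b + 315ab + 175b³ + 875b² + 525ab² − 14a²b − 70a² − 42a³ − 39ab − 195a − 117a² + 14b + 70 + 42a − 100a²b² − 500a²b − 300a³b + 125ab³ + 625ab² + 375a²b² + 15a³b + 75a³ + 45a⁴    [distributive law]
= 1085ab² − 49ab − 709a²b + 980b² + 539b + 175b³ − 187a² + 33a³ − 153a + 70 + 275a²b² − 285a³b + 125ab³ + 45a⁴    [combine like terms]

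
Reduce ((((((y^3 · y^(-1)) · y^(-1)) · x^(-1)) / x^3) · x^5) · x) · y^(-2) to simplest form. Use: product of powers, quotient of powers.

((((((y^3 · y^(-1)) · y^(-1)) · x^(-1)) / x^3) · x^5) · x) · y^(-2)
= (((((y^2 · y^(-1)) · x^(-1)) / x^3) · x^5) · x) · y^(-2)    [product of powers]
= ((((y · x^(-1)) / x^3) · x^5) · x) · y^(-2)    [product of powers]
= x^2y^(-1)    [quotient of powers; product of powers]

x^2y^(-1)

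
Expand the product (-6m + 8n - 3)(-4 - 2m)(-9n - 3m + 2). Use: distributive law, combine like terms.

(-6m + 8n - 3)(-4 - 2m)(-9n - 3m + 2)
= (24m + 12m² - 32n - 16mn + 12 + 6m)(-9n - 3m + 2)    [distributive law]
= (30m + 12m² - 32n - 16mn + 12)(-9n - 3m + 2)    [combine like terms]
= -270mn - 90m² + 60m - 108m²n - 36m³ + 24m² + 288n² + 96mn - 64n + 144mn² + 48m²n - 32mn - 108n - 36m + 24    [distributive law]
= -206mn - 66m² + 24m - 60m²n - 36m³ + 288n² - 172n + 144mn² + 24    [combine like terms]

-206mn - 66m² + 24m - 60m²n - 36m³ + 288n² - 172n + 144mn² + 24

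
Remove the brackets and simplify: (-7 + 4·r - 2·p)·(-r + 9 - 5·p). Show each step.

(-7 + 4·r - 2·p)·(-r + 9 - 5·p)
= 7·r - 63 + 35·p - 4·r^2 + 36·r - 20·p·r + 2·p·r - 18·p + 10·p^2    [distributive law]
= 43·r - 63 + 17·p - 4·r^2 - 18·p·r + 10·p^2    [combine like terms]

43·r - 63 + 17·p - 4·r^2 - 18·p·r + 10·p^2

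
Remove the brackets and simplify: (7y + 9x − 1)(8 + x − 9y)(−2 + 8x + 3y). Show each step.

(7y + 9x − 1)(8 + x − 9y)(−2 + 8x + 3y)
= (56y + 7xy − 63y^2 + 72x + 9x^2 − 81xy − 8 − x + 9y)(−2 + 8x + 3y)    [distributive law]
= (65y − 74xy − 63y^2 + 71x + 9x^2 − 8)(−2 + 8x + 3y)    [combine like terms]
= −130y + 520xy + 195y^2 + 148xy − 592x^2y − 222xy^2 + 126y^2 − 504xy^2 − 189y^3 − 142x + 568x^2 + 213xy − 18x^2 + 72x^3 + 27x^2y + 16 − 64x − 24y    [distributive law]
= −154y + 881xy + 321y^2 − 565x^2y − 726xy^2 − 189y^3 − 206x + 550x^2 + 72x^3 + 16    [combine like terms]

−154y + 881xy + 321y^2 − 565x^2y − 726xy^2 − 189y^3 − 206x + 550x^2 + 72x^3 + 16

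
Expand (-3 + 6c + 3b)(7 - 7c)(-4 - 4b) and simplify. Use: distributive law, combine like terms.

84 - 252c - 168bc + 168c^2 + 168bc^2 - 84b^2 + 84b^2c

(-3 + 6c + 3b)(7 - 7c)(-4 - 4b)
= (-21 + 21c + 42c - 42c^2 + 21b - 21bc)(-4 - 4b)    [distributive law]
= (-21 + 63c - 42c^2 + 21b - 21bc)(-4 - 4b)    [combine like terms]
= 84 + 84b - 252c - 252bc + 168c^2 + 168bc^2 - 84b - 84b^2 + 84bc + 84b^2c    [distributive law]
= 84 - 252c - 168bc + 168c^2 + 168bc^2 - 84b^2 + 84b^2c    [combine like terms]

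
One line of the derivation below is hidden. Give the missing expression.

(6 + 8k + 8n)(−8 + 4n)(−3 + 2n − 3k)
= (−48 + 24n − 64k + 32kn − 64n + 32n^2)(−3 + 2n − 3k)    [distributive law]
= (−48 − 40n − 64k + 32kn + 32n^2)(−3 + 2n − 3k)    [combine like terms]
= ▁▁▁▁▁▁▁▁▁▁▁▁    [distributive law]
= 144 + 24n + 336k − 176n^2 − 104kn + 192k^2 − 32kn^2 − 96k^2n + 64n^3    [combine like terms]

Applying distributive law to the line above:

144 − 96n + 144k + 120n − 80n^2 + 120kn + 192k − 128kn + 192k^2 − 96kn + 64kn^2 − 96k^2n − 96n^2 + 64n^3 − 96kn^2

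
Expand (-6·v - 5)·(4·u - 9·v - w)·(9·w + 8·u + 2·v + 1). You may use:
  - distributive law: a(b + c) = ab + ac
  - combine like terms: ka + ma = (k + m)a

(-6·v - 5)·(4·u - 9·v - w)·(9·w + 8·u + 2·v + 1)
= (-24·u·v + 54·v^2 + 6·v·w - 20·u + 45·v + 5·w)·(9·w + 8·u + 2·v + 1)    [distributive law]
= -216·u·v·w - 192·u^2·v - 48·u·v^2 - 24·u·v + 486·v^2·w + 432·u·v^2 + 108·v^3 + 54·v^2 + 54·v·w^2 + 48·u·v·w + 12·v^2·w + 6·v·w - 180·u·w - 160·u^2 - 40·u·v - 20·u + 405·v·w + 360·u·v + 90·v^2 + 45·v + 45·w^2 + 40·u·w + 10·v·w + 5·w    [distributive law]
= -168·u·v·w - 192·u^2·v + 384·u·v^2 + 296·u·v + 498·v^2·w + 108·v^3 + 144·v^2 + 54·v·w^2 + 421·v·w - 140·u·w - 160·u^2 - 20·u + 45·v + 45·w^2 + 5·w    [combine like terms]

-168·u·v·w - 192·u^2·v + 384·u·v^2 + 296·u·v + 498·v^2·w + 108·v^3 + 144·v^2 + 54·v·w^2 + 421·v·w - 140·u·w - 160·u^2 - 20·u + 45·v + 45·w^2 + 5·w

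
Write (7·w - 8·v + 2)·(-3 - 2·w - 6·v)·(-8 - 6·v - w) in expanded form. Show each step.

206·w + 346·v·w + 137·w² + 110·v·w² + 14·w³ + 108·v²·w - 60·v - 456·v² - 288·v³ + 48

(7·w - 8·v + 2)·(-3 - 2·w - 6·v)·(-8 - 6·v - w)
= (-21·w - 14·w² - 42·v·w + 24·v + 16·v·w + 48·v² - 6 - 4·w - 12·v)·(-8 - 6·v - w)    [distributive law]
= (-25·w - 14·w² - 26·v·w + 12·v + 48·v² - 6)·(-8 - 6·v - w)    [combine like terms]
= 200·w + 150·v·w + 25·w² + 112·w² + 84·v·w² + 14·w³ + 208·v·w + 156·v²·w + 26·v·w² - 96·v - 72·v² - 12·v·w - 384·v² - 288·v³ - 48·v²·w + 48 + 36·v + 6·w    [distributive law]
= 206·w + 346·v·w + 137·w² + 110·v·w² + 14·w³ + 108·v²·w - 60·v - 456·v² - 288·v³ + 48    [combine like terms]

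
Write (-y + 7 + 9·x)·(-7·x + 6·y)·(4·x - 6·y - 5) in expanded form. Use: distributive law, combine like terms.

(-y + 7 + 9·x)·(-7·x + 6·y)·(4·x - 6·y - 5)
= (7·x·y - 6·y^2 - 49·x + 42·y - 63·x^2 + 54·x·y)·(4·x - 6·y - 5)    [distributive law]
= (61·x·y - 6·y^2 - 49·x + 42·y - 63·x^2)·(4·x - 6·y - 5)    [combine like terms]
= 244·x^2·y - 366·x·y^2 - 305·x·y - 24·x·y^2 + 36·y^3 + 30·y^2 - 196·x^2 + 294·x·y + 245·x + 168·x·y - 252·y^2 - 210·y - 252·x^3 + 378·x^2·y + 315·x^2    [distributive law]
= 622·x^2·y - 390·x·y^2 + 157·x·y + 36·y^3 - 222·y^2 + 119·x^2 + 245·x - 210·y - 252·x^3    [combine like terms]

622·x^2·y - 390·x·y^2 + 157·x·y + 36·y^3 - 222·y^2 + 119·x^2 + 245·x - 210·y - 252·x^3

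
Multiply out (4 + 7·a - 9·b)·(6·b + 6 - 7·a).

-30·b + 24 + 14·a + 105·a·b - 49·a^2 - 54·b^2

(4 + 7·a - 9·b)·(6·b + 6 - 7·a)
= 24·b + 24 - 28·a + 42·a·b + 42·a - 49·a^2 - 54·b^2 - 54·b + 63·a·b    [distributive law]
= -30·b + 24 + 14·a + 105·a·b - 49·a^2 - 54·b^2    [combine like terms]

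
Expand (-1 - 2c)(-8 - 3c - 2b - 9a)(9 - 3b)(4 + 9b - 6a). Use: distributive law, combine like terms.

288 + 624b - 108a - 78b^2 + 657ab + 684c + 1455bc - 378ac - 237b^2c + 1368abc - 54b^3 - 207ab^2 - 486a^2 + 162a^2b + 216c^2 + 414bc^2 - 324ac^2 - 162b^2c^2 + 108abc^2 - 108b^3c - 414ab^2c - 972a^2c + 324a^2bc

(-1 - 2c)(-8 - 3c - 2b - 9a)(9 - 3b)(4 + 9b - 6a)
= (8 + 3c + 2b + 9a + 16c + 6c^2 + 4bc + 18ac)(9 - 3b)(4 + 9b - 6a)    [distributive law]
= (8 + 19c + 2b + 9a + 6c^2 + 4bc + 18ac)(9 - 3b)(4 + 9b - 6a)    [combine like terms]
= (72 - 24b + 171c - 57bc + 18b - 6b^2 + 81a - 27ab + 54c^2 - 18bc^2 + 36bc - 12b^2c + 162ac - 54abc)(4 + 9b - 6a)    [distributive law]
= (72 - 6b + 171c - 21bc - 6b^2 + 81a - 27ab + 54c^2 - 18bc^2 - 12b^2c + 162ac - 54abc)(4 + 9b - 6a)    [combine like terms]
= 288 + 648b - 432a - 24b - 54b^2 + 36ab + 684c + 1539bc - 1026ac - 84bc - 189b^2c + 126abc - 24b^2 - 54b^3 + 36ab^2 + 324a + 729ab - 486a^2 - 108ab - 243ab^2 + 162a^2b + 216c^2 + 486bc^2 - 324ac^2 - 72bc^2 - 162b^2c^2 + 108abc^2 - 48b^2c - 108b^3c + 72ab^2c + 648ac + 1458abc - 972a^2c - 216abc - 486ab^2c + 324a^2bc    [distributive law]
= 288 + 624b - 108a - 78b^2 + 657ab + 684c + 1455bc - 378ac - 237b^2c + 1368abc - 54b^3 - 207ab^2 - 486a^2 + 162a^2b + 216c^2 + 414bc^2 - 324ac^2 - 162b^2c^2 + 108abc^2 - 108b^3c - 414ab^2c - 972a^2c + 324a^2bc    [combine like terms]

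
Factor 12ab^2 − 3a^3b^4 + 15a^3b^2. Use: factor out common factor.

12ab^2 − 3a^3b^4 + 15a^3b^2
= 3(4ab^2 − a^3b^4 + 5a^3b^2)    [factor out 3]
= 3ab^2(4 − a^2b^2 + 5a^2)    [factor out ab^2]

3ab^2(4 − a^2b^2 + 5a^2)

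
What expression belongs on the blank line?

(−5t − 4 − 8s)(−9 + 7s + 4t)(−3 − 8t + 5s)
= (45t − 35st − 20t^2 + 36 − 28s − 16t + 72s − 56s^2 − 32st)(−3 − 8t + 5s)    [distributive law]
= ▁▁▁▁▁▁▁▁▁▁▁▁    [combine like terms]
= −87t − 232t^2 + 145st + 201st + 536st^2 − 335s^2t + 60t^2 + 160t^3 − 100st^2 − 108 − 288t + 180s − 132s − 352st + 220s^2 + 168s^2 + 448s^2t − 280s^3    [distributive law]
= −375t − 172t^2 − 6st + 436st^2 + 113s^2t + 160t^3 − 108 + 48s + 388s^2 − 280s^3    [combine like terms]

After combine like terms, the bracketed line is:

(29t − 67st − 20t^2 + 36 + 44s − 56s^2)(−3 − 8t + 5s)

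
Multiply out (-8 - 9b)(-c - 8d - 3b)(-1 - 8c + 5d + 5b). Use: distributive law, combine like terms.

-8c - 64c² - 472cd - 161bc - 64d + 320d² + 368bd - 24b + 93b² - 72bc² - 531bcd - 171b²c + 360bd² + 495b²d + 135b³

(-8 - 9b)(-c - 8d - 3b)(-1 - 8c + 5d + 5b)
= (8c + 64d + 24b + 9bc + 72bd + 27b²)(-1 - 8c + 5d + 5b)    [distributive law]
= -8c - 64c² + 40cd + 40bc - 64d - 512cd + 320d² + 320bd - 24b - 192bc + 120bd + 120b² - 9bc - 72bc² + 45bcd + 45b²c - 72bd - 576bcd + 360bd² + 360b²d - 27b² - 216b²c + 135b²d + 135b³    [distributive law]
= -8c - 64c² - 472cd - 161bc - 64d + 320d² + 368bd - 24b + 93b² - 72bc² - 531bcd - 171b²c + 360bd² + 495b²d + 135b³    [combine like terms]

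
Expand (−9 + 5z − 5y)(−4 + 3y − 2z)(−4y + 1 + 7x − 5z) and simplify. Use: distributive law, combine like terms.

−151y + 36 + 252x − 182z + 13y^2 − 49xy + 68yz − 14xz − 25y^2z + 175xyz − 85yz^2 − 70xz^2 + 50z^3 + 60y^3 − 105xy^2

(−9 + 5z − 5y)(−4 + 3y − 2z)(−4y + 1 + 7x − 5z)
= (36 − 27y + 18z − 20z + 15yz − 10z^2 + 20y − 15y^2 + 10yz)(−4y + 1 + 7x − 5z)    [distributive law]
= (36 − 7y − 2z + 25yz − 10z^2 − 15y^2)(−4y + 1 + 7x − 5z)    [combine like terms]
= −144y + 36 + 252x − 180z + 28y^2 − 7y − 49xy + 35yz + 8yz − 2z − 14xz + 10z^2 − 100y^2z + 25yz + 175xyz − 125yz^2 + 40yz^2 − 10z^2 − 70xz^2 + 50z^3 + 60y^3 − 15y^2 − 105xy^2 + 75y^2z    [distributive law]
= −151y + 36 + 252x − 182z + 13y^2 − 49xy + 68yz − 14xz − 25y^2z + 175xyz − 85yz^2 − 70xz^2 + 50z^3 + 60y^3 − 105xy^2    [combine like terms]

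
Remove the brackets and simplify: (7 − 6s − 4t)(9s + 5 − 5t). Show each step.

33s + 35 − 55t − 54s^2 − 6st + 20t^2

(7 − 6s − 4t)(9s + 5 − 5t)
= 63s + 35 − 35t − 54s^2 − 30s + 30st − 36st − 20t + 20t^2    [distributive law]
= 33s + 35 − 55t − 54s^2 − 6st + 20t^2    [combine like terms]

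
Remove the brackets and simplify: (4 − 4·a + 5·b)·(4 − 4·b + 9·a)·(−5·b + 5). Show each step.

−60·b + 80 − 120·b² + 205·a·b + 100·a − 305·a·b² + 180·a²·b − 180·a² + 100·b³

(4 − 4·a + 5·b)·(4 − 4·b + 9·a)·(−5·b + 5)
= (16 − 16·b + 36·a − 16·a + 16·a·b − 36·a² + 20·b − 20·b² + 45·a·b)·(−5·b + 5)    [distributive law]
= (16 + 4·b + 20·a + 61·a·b − 36·a² − 20·b²)·(−5·b + 5)    [combine like terms]
= −80·b + 80 − 20·b² + 20·b − 100·a·b + 100·a − 305·a·b² + 305·a·b + 180·a²·b − 180·a² + 100·b³ − 100·b²    [distributive law]
= −60·b + 80 − 120·b² + 205·a·b + 100·a − 305·a·b² + 180·a²·b − 180·a² + 100·b³    [combine like terms]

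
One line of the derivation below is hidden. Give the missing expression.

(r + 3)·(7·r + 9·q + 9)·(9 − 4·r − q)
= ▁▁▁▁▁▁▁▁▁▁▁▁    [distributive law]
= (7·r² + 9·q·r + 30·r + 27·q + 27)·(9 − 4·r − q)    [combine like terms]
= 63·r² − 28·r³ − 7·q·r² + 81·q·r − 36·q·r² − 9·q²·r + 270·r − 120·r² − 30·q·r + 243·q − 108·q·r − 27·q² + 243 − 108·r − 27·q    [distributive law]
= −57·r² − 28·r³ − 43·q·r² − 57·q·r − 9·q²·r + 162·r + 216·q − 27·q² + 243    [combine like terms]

Applying distributive law to the line above:

(7·r² + 9·q·r + 9·r + 21·r + 27·q + 27)·(9 − 4·r − q)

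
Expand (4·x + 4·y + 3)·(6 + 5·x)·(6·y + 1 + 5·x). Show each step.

374·x·y + 129·x + 215·x^2 + 220·x^2·y + 100·x^3 + 144·y^2 + 132·y + 120·x·y^2 + 18

(4·x + 4·y + 3)·(6 + 5·x)·(6·y + 1 + 5·x)
= (24·x + 20·x^2 + 24·y + 20·x·y + 18 + 15·x)·(6·y + 1 + 5·x)    [distributive law]
= (39·x + 20·x^2 + 24·y + 20·x·y + 18)·(6·y + 1 + 5·x)    [combine like terms]
= 234·x·y + 39·x + 195·x^2 + 120·x^2·y + 20·x^2 + 100·x^3 + 144·y^2 + 24·y + 120·x·y + 120·x·y^2 + 20·x·y + 100·x^2·y + 108·y + 18 + 90·x    [distributive law]
= 374·x·y + 129·x + 215·x^2 + 220·x^2·y + 100·x^3 + 144·y^2 + 132·y + 120·x·y^2 + 18    [combine like terms]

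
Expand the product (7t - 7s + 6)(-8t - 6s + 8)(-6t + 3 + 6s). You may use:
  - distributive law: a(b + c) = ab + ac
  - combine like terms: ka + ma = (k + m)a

336t³ - 216t² - 420st² + 642st - 168s²t - 264t - 426s² + 252s³ + 12s + 144

(7t - 7s + 6)(-8t - 6s + 8)(-6t + 3 + 6s)
= (-56t² - 42st + 56t + 56st + 42s² - 56s - 48t - 36s + 48)(-6t + 3 + 6s)    [distributive law]
= (-56t² + 14st + 8t + 42s² - 92s + 48)(-6t + 3 + 6s)    [combine like terms]
= 336t³ - 168t² - 336st² - 84st² + 42st + 84s²t - 48t² + 24t + 48st - 252s²t + 126s² + 252s³ + 552st - 276s - 552s² - 288t + 144 + 288s    [distributive law]
= 336t³ - 216t² - 420st² + 642st - 168s²t - 264t - 426s² + 252s³ + 12s + 144    [combine like terms]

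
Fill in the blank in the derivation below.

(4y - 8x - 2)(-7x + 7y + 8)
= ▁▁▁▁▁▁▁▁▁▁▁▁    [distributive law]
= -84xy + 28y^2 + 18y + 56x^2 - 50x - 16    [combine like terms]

Applying distributive law to the line above:

-28xy + 28y^2 + 32y + 56x^2 - 56xy - 64x + 14x - 14y - 16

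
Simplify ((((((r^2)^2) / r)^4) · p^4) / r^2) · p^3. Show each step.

p^7r^10

((((((r^2)^2) / r)^4) · p^4) / r^2) · p^3
= ((((((r^2)^2)^4) / (r^4)) · p^4) / r^2) · p^3    [power of a quotient]
= (((((r^2)^8) / (r^4)) · p^4) / r^2) · p^3    [power of a power]
= (((r^16 / (r^4)) · p^4) / r^2) · p^3    [power of a power]
= ((r^12 · p^4) / r^2) · p^3    [quotient of powers]
= p^7r^10    [quotient of powers; product of powers]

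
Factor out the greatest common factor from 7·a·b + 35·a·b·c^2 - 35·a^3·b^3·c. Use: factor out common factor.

7·a·b(1 + 5·c^2 - 5·a^2·b^2·c)

7·a·b + 35·a·b·c^2 - 35·a^3·b^3·c
= 7(a·b + 5·a·b·c^2 - 5·a^3·b^3·c)    [factor out 7]
= 7·a·b(1 + 5·c^2 - 5·a^2·b^2·c)    [factor out a·b]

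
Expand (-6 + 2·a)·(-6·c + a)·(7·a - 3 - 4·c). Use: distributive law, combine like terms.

(-6 + 2·a)·(-6·c + a)·(7·a - 3 - 4·c)
= (36·c - 6·a - 12·a·c + 2·a²)·(7·a - 3 - 4·c)    [distributive law]
= 252·a·c - 108·c - 144·c² - 42·a² + 18·a + 24·a·c - 84·a²·c + 36·a·c + 48·a·c² + 14·a³ - 6·a² - 8·a²·c    [distributive law]
= 312·a·c - 108·c - 144·c² - 48·a² + 18·a - 92·a²·c + 48·a·c² + 14·a³    [combine like terms]

312·a·c - 108·c - 144·c² - 48·a² + 18·a - 92·a²·c + 48·a·c² + 14·a³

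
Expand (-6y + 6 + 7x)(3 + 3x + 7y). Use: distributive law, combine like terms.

(-6y + 6 + 7x)(3 + 3x + 7y)
= -18y - 18xy - 42y^2 + 18 + 18x + 42y + 21x + 21x^2 + 49xy    [distributive law]
= 24y + 31xy - 42y^2 + 18 + 39x + 21x^2    [combine like terms]

24y + 31xy - 42y^2 + 18 + 39x + 21x^2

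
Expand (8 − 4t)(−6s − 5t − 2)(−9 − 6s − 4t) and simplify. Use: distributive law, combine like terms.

(8 − 4t)(−6s − 5t − 2)(−9 − 6s − 4t)
= (−48s − 40t − 16 + 24st + 20t^2 + 8t)(−9 − 6s − 4t)    [distributive law]
= (−48s − 32t − 16 + 24st + 20t^2)(−9 − 6s − 4t)    [combine like terms]
= 432s + 288s^2 + 192st + 288t + 192st + 128t^2 + 144 + 96s + 64t − 216st − 144s^2t − 96st^2 − 180t^2 − 120st^2 − 80t^3    [distributive law]
= 528s + 288s^2 + 168st + 352t − 52t^2 + 144 − 144s^2t − 216st^2 − 80t^3    [combine like terms]

528s + 288s^2 + 168st + 352t − 52t^2 + 144 − 144s^2t − 216st^2 − 80t^3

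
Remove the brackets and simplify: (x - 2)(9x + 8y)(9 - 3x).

135x^2 - 27x^3 + 120xy - 24x^2y - 162x - 144y

(x - 2)(9x + 8y)(9 - 3x)
= (9x^2 + 8xy - 18x - 16y)(9 - 3x)    [distributive law]
= 81x^2 - 27x^3 + 72xy - 24x^2y - 162x + 54x^2 - 144y + 48xy    [distributive law]
= 135x^2 - 27x^3 + 120xy - 24x^2y - 162x - 144y    [combine like terms]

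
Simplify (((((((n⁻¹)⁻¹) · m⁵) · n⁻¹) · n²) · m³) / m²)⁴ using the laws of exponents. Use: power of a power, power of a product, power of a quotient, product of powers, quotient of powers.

m²⁴n⁸

(((((((n⁻¹)⁻¹) · m⁵) · n⁻¹) · n²) · m³) / m²)⁴
= (((((((n⁻¹)⁻¹) · m⁵) · n⁻¹) · n²) · m³)⁴) / ((m²)⁴)    [power of a quotient]
= (((((((n⁻¹)⁻¹) · m⁵) · n⁻¹) · n²)⁴) · ((m³)⁴)) / ((m²)⁴)    [power of a product]
= (((((((n⁻¹)⁻¹) · m⁵) · n⁻¹)⁴) · ((n²)⁴)) · ((m³)⁴)) / ((m²)⁴)    [power of a product]
= (((((((n⁻¹)⁻¹) · m⁵)⁴) · ((n⁻¹)⁴)) · ((n²)⁴)) · ((m³)⁴)) / ((m²)⁴)    [power of a product]
= (((((((n⁻¹)⁻¹)⁴) · ((m⁵)⁴)) · ((n⁻¹)⁴)) · ((n²)⁴)) · ((m³)⁴)) / ((m²)⁴)    [power of a product]
= ((((((n⁻¹)⁻⁴) · ((m⁵)⁴)) · ((n⁻¹)⁴)) · ((n²)⁴)) · ((m³)⁴)) / ((m²)⁴)    [power of a power]
= ((((n⁴ · ((m⁵)⁴)) · ((n⁻¹)⁴)) · ((n²)⁴)) · ((m³)⁴)) / ((m²)⁴)    [power of a power]
= ((((n⁴ · m²⁰) · ((n⁻¹)⁴)) · ((n²)⁴)) · ((m³)⁴)) / ((m²)⁴)    [power of a power]
= ((((n⁴ · m²⁰) · n⁻⁴) · ((n²)⁴)) · ((m³)⁴)) / ((m²)⁴)    [power of a power]
= ((((n⁴ · m²⁰) · n⁻⁴) · n⁸) · ((m³)⁴)) / ((m²)⁴)    [power of a power]
= ((((n⁴ · m²⁰) · n⁻⁴) · n⁸) · m¹²) / ((m²)⁴)    [power of a power]
= ((((n⁴ · m²⁰) · n⁻⁴) · n⁸) · m¹²) / m⁸    [power of a power]
= m²⁴n⁸    [quotient of powers; product of powers]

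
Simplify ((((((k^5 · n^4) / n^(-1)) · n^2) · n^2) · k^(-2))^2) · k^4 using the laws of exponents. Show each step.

k^10·n^18

((((((k^5 · n^4) / n^(-1)) · n^2) · n^2) · k^(-2))^2) · k^4
= ((((((k^5 · n^4) / n^(-1)) · n^2) · n^2)^2) · ((k^(-2))^2)) · k^4    [power of a product]
= ((((((k^5 · n^4) / n^(-1)) · n^2)^2) · ((n^2)^2)) · ((k^(-2))^2)) · k^4    [power of a product]
= ((((((k^5 · n^4) / n^(-1))^2) · ((n^2)^2)) · ((n^2)^2)) · ((k^(-2))^2)) · k^4    [power of a product]
= ((((((k^5 · n^4)^2) / ((n^(-1))^2)) · ((n^2)^2)) · ((n^2)^2)) · ((k^(-2))^2)) · k^4    [power of a quotient]
= (((((((k^5)^2) · ((n^4)^2)) / ((n^(-1))^2)) · ((n^2)^2)) · ((n^2)^2)) · ((k^(-2))^2)) · k^4    [power of a product]
= (((((k^10 · ((n^4)^2)) / ((n^(-1))^2)) · ((n^2)^2)) · ((n^2)^2)) · ((k^(-2))^2)) · k^4    [power of a power]
= (((((k^10 · n^8) / ((n^(-1))^2)) · ((n^2)^2)) · ((n^2)^2)) · ((k^(-2))^2)) · k^4    [power of a power]
= (((((k^10 · n^8) / n^(-2)) · ((n^2)^2)) · ((n^2)^2)) · ((k^(-2))^2)) · k^4    [power of a power]
= (((((k^10 · n^8) / n^(-2)) · n^4) · ((n^2)^2)) · ((k^(-2))^2)) · k^4    [power of a power]
= (((((k^10 · n^8) / n^(-2)) · n^4) · n^4) · ((k^(-2))^2)) · k^4    [power of a power]
= (((((k^10 · n^8) / n^(-2)) · n^4) · n^4) · k^(-4)) · k^4    [power of a power]
= k^10·n^18    [quotient of powers; product of powers]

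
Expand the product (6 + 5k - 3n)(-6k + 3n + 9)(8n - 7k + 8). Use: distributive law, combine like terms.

(6 + 5k - 3n)(-6k + 3n + 9)(8n - 7k + 8)
= (-36k + 18n + 54 - 30k² + 15kn + 45k + 18kn - 9n² - 27n)(8n - 7k + 8)    [distributive law]
= (9k - 9n + 54 - 30k² + 33kn - 9n²)(8n - 7k + 8)    [combine like terms]
= 72kn - 63k² + 72k - 72n² + 63kn - 72n + 432n - 378k + 432 - 240k²n + 210k³ - 240k² + 264kn² - 231k²n + 264kn - 72n³ + 63kn² - 72n²    [distributive law]
= 399kn - 303k² - 306k - 144n² + 360n + 432 - 471k²n + 210k³ + 327kn² - 72n³    [combine like terms]

399kn - 303k² - 306k - 144n² + 360n + 432 - 471k²n + 210k³ + 327kn² - 72n³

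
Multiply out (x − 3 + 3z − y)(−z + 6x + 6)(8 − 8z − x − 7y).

211xz − 133xz² − 65x²z − 72xyz + 60x² − 6x³ − 36x²y − 78x + 42xy + 312z − 192z² − 91yz − 144 + 78y + 24z³ + 13yz² − 7y²z + 42xy² + 42y²

(x − 3 + 3z − y)(−z + 6x + 6)(8 − 8z − x − 7y)
= (−xz + 6x² + 6x + 3z − 18x − 18 − 3z² + 18xz + 18z + yz − 6xy − 6y)(8 − 8z − x − 7y)    [distributive law]
= (17xz + 6x² − 12x + 21z − 18 − 3z² + yz − 6xy − 6y)(8 − 8z − x − 7y)    [combine like terms]
= 136xz − 136xz² − 17x²z − 119xyz + 48x² − 48x²z − 6x³ − 42x²y − 96x + 96xz + 12x² + 84xy + 168z − 168z² − 21xz − 147yz − 144 + 144z + 18x + 126y − 24z² + 24z³ + 3xz² + 21yz² + 8yz − 8yz² − xyz − 7y²z − 48xy + 48xyz + 6x²y + 42xy² − 48y + 48yz + 6xy + 42y²    [distributive law]
= 211xz − 133xz² − 65x²z − 72xyz + 60x² − 6x³ − 36x²y − 78x + 42xy + 312z − 192z² − 91yz − 144 + 78y + 24z³ + 13yz² − 7y²z + 42xy² + 42y²    [combine like terms]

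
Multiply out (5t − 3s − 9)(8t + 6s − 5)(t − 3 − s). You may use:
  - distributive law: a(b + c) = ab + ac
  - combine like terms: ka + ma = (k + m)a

40t³ − 217t² − 34st² + 40st − 24s²t + 336t + 93s² + 18s³ + 72s − 135

(5t − 3s − 9)(8t + 6s − 5)(t − 3 − s)
= (40t² + 30st − 25t − 24st − 18s² + 15s − 72t − 54s + 45)(t − 3 − s)    [distributive law]
= (40t² + 6st − 97t − 18s² − 39s + 45)(t − 3 − s)    [combine like terms]
= 40t³ − 120t² − 40st² + 6st² − 18st − 6s²t − 97t² + 291t + 97st − 18s²t + 54s² + 18s³ − 39st + 117s + 39s² + 45t − 135 − 45s    [distributive law]
= 40t³ − 217t² − 34st² + 40st − 24s²t + 336t + 93s² + 18s³ + 72s − 135    [combine like terms]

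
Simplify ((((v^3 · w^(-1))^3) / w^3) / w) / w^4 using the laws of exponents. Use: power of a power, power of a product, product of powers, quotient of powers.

v^9w^(-11)

((((v^3 · w^(-1))^3) / w^3) / w) / w^4
= (((((v^3)^3) · ((w^(-1))^3)) / w^3) / w) / w^4    [power of a product]
= (((v^9 · ((w^(-1))^3)) / w^3) / w) / w^4    [power of a power]
= (((v^9 · w^(-3)) / w^3) / w) / w^4    [power of a power]
= v^9w^(-11)    [quotient of powers; product of powers]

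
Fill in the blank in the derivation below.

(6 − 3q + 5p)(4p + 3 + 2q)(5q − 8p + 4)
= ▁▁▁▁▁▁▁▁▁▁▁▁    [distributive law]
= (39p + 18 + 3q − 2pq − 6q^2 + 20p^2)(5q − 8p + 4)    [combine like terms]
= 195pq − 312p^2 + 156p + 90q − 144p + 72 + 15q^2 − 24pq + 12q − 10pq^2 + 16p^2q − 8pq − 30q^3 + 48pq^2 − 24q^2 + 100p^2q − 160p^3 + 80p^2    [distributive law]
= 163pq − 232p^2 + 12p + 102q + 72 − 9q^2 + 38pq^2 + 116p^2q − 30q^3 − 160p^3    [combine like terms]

Applying distributive law to the line above:

(24p + 18 + 12q − 12pq − 9q − 6q^2 + 20p^2 + 15p + 10pq)(5q − 8p + 4)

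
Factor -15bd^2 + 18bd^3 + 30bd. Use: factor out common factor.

3bd(-5d + 6d^2 + 10)

-15bd^2 + 18bd^3 + 30bd
= 3(-5bd^2 + 6bd^3 + 10bd)    [factor out 3]
= 3bd(-5d + 6d^2 + 10)    [factor out bd]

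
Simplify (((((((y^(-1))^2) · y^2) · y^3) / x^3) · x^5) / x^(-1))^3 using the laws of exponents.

(((((((y^(-1))^2) · y^2) · y^3) / x^3) · x^5) / x^(-1))^3
= (((((((y^(-1))^2) · y^2) · y^3) / x^3) · x^5)^3) / ((x^(-1))^3)    [power of a quotient]
= (((((((y^(-1))^2) · y^2) · y^3) / x^3)^3) · ((x^5)^3)) / ((x^(-1))^3)    [power of a product]
= (((((((y^(-1))^2) · y^2) · y^3)^3) / ((x^3)^3)) · ((x^5)^3)) / ((x^(-1))^3)    [power of a quotient]
= (((((((y^(-1))^2) · y^2)^3) · ((y^3)^3)) / ((x^3)^3)) · ((x^5)^3)) / ((x^(-1))^3)    [power of a product]
= (((((((y^(-1))^2)^3) · ((y^2)^3)) · ((y^3)^3)) / ((x^3)^3)) · ((x^5)^3)) / ((x^(-1))^3)    [power of a product]
= ((((((y^(-1))^6) · ((y^2)^3)) · ((y^3)^3)) / ((x^3)^3)) · ((x^5)^3)) / ((x^(-1))^3)    [power of a power]
= ((((y^(-6) · ((y^2)^3)) · ((y^3)^3)) / ((x^3)^3)) · ((x^5)^3)) / ((x^(-1))^3)    [power of a power]
= ((((y^(-6) · y^6) · ((y^3)^3)) / ((x^3)^3)) · ((x^5)^3)) / ((x^(-1))^3)    [power of a power]
= (((y^0 · ((y^3)^3)) / ((x^3)^3)) · ((x^5)^3)) / ((x^(-1))^3)    [product of powers]
= (((y^0 · y^9) / ((x^3)^3)) · ((x^5)^3)) / ((x^(-1))^3)    [power of a power]
= ((y^9 / ((x^3)^3)) · ((x^5)^3)) / ((x^(-1))^3)    [product of powers]
= ((y^9 / x^9) · ((x^5)^3)) / ((x^(-1))^3)    [power of a power]
= ((y^9 / x^9) · x^15) / ((x^(-1))^3)    [power of a power]
= ((y^9 / x^9) · x^15) / x^(-3)    [power of a power]
= x^9y^9    [quotient of powers; product of powers]

x^9y^9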